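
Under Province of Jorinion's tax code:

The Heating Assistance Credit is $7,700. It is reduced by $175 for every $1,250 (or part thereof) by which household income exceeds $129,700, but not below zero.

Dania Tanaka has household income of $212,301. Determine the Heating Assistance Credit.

$0

Heating Assistance Credit: income exceeds $129,700 by $82,601 → 67 increments × $175 = $11,725 ≥ base, so the credit is $0.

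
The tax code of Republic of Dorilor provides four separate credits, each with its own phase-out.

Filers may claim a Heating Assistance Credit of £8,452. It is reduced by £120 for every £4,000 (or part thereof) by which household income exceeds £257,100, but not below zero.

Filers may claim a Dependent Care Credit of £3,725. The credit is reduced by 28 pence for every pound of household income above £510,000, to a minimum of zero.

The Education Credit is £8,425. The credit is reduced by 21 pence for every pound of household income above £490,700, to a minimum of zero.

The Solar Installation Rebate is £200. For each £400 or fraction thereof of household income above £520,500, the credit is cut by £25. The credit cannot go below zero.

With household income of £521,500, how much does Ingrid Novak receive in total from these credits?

£2,999

Heating Assistance Credit: income exceeds £257,100 by £264,400, which is 67 full-or-partial £4,000 increments; reduction = 67 × £120 = £8,040, leaving £412.
Dependent Care Credit: 28% of the £11,500 excess over £510,000 is £3,220; credit = £3,725 − £3,220 = £505.
Education Credit: 21% of the £30,800 excess over £490,700 is £6,468; credit = £8,425 − £6,468 = £1,957.
Solar Installation Rebate: income exceeds £520,500 by £1,000, which is 3 full-or-partial £400 increments; reduction = 3 × £25 = £75, leaving £125.
Total: £412 + £505 + £1,957 + £125 = £2,999.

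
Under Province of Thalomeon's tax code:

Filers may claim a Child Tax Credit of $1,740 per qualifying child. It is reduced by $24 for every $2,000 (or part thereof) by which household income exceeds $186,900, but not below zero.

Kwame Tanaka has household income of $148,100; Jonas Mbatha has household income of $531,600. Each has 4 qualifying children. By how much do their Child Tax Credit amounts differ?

$4,152

Kwame ($148,100): Child Tax Credit: base = 4 × $1,740 = $6,960. $148,100 is at or below the $186,900 threshold, so the full $6,960 applies.
Jonas ($531,600): Child Tax Credit: base = 4 × $1,740 = $6,960. income exceeds $186,900 by $344,700, which is 173 full-or-partial $2,000 increments; reduction = 173 × $24 = $4,152, leaving $2,808.
Difference: |$6,960 − $2,808| = $4,152.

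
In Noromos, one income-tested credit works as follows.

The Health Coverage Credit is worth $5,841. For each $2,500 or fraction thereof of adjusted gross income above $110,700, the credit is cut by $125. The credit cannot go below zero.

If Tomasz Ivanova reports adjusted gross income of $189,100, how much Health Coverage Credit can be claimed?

Health Coverage Credit: income exceeds $110,700 by $78,400, which is 32 full-or-partial $2,500 increments; reduction = 32 × $125 = $4,000, leaving $1,841.

$1,841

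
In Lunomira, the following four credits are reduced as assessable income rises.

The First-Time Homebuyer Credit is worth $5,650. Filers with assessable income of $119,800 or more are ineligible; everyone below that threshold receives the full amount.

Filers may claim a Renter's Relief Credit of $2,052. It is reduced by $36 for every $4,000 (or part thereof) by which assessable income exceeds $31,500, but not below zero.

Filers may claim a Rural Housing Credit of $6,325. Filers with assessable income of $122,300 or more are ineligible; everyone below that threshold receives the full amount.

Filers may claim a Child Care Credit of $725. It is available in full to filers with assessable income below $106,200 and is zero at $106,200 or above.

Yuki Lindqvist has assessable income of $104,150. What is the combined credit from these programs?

$14,068

First-Time Homebuyer Credit: $104,150 is below the $119,800 cutoff, so the full $5,650 applies.
Renter's Relief Credit: income exceeds $31,500 by $72,650, which is 19 full-or-partial $4,000 increments; reduction = 19 × $36 = $684, leaving $1,368.
Rural Housing Credit: $104,150 is below the $122,300 cutoff, so the full $6,325 applies.
Child Care Credit: $104,150 is below the $106,200 cutoff, so the full $725 applies.
Total: $5,650 + $1,368 + $6,325 + $725 = $14,068.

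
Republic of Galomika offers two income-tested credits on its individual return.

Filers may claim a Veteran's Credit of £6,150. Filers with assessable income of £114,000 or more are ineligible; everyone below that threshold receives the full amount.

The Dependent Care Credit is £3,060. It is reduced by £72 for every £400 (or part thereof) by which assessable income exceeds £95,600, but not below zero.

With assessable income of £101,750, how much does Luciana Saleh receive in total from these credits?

£8,058

Veteran's Credit: £101,750 is below the £114,000 cutoff, so the full £6,150 applies.
Dependent Care Credit: income exceeds £95,600 by £6,150, which is 16 full-or-partial £400 increments; reduction = 16 × £72 = £1,152, leaving £1,908.
Total: £6,150 + £1,908 = £8,058.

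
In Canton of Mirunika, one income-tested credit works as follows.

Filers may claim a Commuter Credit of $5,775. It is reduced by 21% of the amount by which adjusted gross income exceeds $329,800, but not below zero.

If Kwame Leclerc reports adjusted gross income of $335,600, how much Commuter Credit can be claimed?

Commuter Credit: 21% of the $5,800 excess over $329,800 is $1,218; credit = $5,775 − $1,218 = $4,557.

$4,557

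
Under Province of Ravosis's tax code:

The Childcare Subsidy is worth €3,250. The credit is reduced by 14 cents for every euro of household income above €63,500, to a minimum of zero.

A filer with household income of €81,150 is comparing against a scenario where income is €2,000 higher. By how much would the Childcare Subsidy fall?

€280

At €81,150 — 14% of the €17,650 excess over €63,500 is €2,471; credit = €3,250 − €2,471 = €779.
At €83,150 — 14% of the €19,650 excess over €63,500 is €2,751; credit = €3,250 − €2,751 = €499.
Lost: €779 − €499 = €280.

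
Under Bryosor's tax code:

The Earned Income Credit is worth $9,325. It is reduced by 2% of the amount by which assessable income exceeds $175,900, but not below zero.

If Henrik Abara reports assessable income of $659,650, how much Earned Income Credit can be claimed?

Earned Income Credit: 2% of the $483,750 excess over $175,900 is $9,675 ≥ base, so the credit is $0.

$0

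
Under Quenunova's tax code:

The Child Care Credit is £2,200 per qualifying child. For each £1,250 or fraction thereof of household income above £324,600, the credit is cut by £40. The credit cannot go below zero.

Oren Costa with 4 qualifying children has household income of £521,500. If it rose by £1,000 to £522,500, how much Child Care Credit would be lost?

£40

At £521,500 — base = 4 × £2,200 = £8,800. income exceeds £324,600 by £196,900, which is 158 full-or-partial £1,250 increments; reduction = 158 × £40 = £6,320, leaving £2,480.
At £522,500 — base = 4 × £2,200 = £8,800. income exceeds £324,600 by £197,900, which is 159 full-or-partial £1,250 increments; reduction = 159 × £40 = £6,360, leaving £2,440.
Lost: £2,480 − £2,440 = £40.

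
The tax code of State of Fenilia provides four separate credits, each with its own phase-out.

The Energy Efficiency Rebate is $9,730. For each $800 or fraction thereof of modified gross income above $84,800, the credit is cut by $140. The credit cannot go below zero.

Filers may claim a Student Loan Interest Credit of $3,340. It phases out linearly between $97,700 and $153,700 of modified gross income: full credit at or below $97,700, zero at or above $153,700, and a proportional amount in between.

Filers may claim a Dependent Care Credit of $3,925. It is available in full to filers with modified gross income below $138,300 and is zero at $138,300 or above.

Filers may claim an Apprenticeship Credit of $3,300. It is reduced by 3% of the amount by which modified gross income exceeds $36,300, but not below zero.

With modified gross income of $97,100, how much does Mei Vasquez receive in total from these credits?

$16,231

Energy Efficiency Rebate: income exceeds $84,800 by $12,300, which is 16 full-or-partial $800 increments; reduction = 16 × $140 = $2,240, leaving $7,490.
Student Loan Interest Credit: $97,100 is at or below the $97,700 threshold, so the full $3,340 applies.
Dependent Care Credit: $97,100 is below the $138,300 cutoff, so the full $3,925 applies.
Apprenticeship Credit: 3% of the $60,800 excess over $36,300 is $1,824; credit = $3,300 − $1,824 = $1,476.
Total: $7,490 + $3,340 + $3,925 + $1,476 = $16,231.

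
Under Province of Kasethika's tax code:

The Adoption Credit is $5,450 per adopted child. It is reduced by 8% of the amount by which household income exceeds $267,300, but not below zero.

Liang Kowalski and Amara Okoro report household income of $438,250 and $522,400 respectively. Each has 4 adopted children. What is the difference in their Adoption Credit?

Liang ($438,250): Adoption Credit: base = 4 × $5,450 = $21,800. 8% of the $170,950 excess over $267,300 is $13,676; credit = $21,800 − $13,676 = $8,124.
Amara ($522,400): Adoption Credit: base = 4 × $5,450 = $21,800. 8% of the $255,100 excess over $267,300 is $20,408; credit = $21,800 − $20,408 = $1,392.
Difference: |$8,124 − $1,392| = $6,732.

$6,732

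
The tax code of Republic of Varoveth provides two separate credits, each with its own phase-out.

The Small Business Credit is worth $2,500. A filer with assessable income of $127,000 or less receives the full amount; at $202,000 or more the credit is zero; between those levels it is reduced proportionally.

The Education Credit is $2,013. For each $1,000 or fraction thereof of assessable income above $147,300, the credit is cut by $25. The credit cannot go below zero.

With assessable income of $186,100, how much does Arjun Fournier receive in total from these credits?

$1,568

Small Business Credit: $186,100 is $59,100 into a $75,000 phase-out range, leaving 15,900/75,000 of the credit: $2,500 × 15,900/75,000 = $530.
Education Credit: income exceeds $147,300 by $38,800, which is 39 full-or-partial $1,000 increments; reduction = 39 × $25 = $975, leaving $1,038.
Total: $530 + $1,038 = $1,568.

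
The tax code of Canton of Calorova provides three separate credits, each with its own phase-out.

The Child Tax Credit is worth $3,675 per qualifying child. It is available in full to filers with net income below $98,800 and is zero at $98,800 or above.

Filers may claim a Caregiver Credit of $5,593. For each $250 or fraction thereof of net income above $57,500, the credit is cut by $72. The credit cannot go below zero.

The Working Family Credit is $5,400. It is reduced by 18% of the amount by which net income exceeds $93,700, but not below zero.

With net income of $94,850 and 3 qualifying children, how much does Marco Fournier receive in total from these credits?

Child Tax Credit: base = 3 × $3,675 = $11,025. $94,850 is below the $98,800 cutoff, so the full $11,025 applies.
Caregiver Credit: income exceeds $57,500 by $37,350 → 150 increments × $72 = $10,800 ≥ base, so the credit is $0.
Working Family Credit: 18% of the $1,150 excess over $93,700 is $207; credit = $5,400 − $207 = $5,193.
Total: $11,025 + $0 + $5,193 = $16,218.

$16,218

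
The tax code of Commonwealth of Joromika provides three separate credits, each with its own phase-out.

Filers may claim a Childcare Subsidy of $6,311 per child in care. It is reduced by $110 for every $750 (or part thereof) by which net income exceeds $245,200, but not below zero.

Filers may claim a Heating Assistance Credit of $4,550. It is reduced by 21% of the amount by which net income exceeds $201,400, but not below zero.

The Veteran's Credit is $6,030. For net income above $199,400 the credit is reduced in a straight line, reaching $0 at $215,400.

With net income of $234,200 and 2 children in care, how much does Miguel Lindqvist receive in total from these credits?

Childcare Subsidy: base = 2 × $6,311 = $12,622. $234,200 is at or below the $245,200 threshold, so the full $12,622 applies.
Heating Assistance Credit: 21% of the $32,800 excess over $201,400 is $6,888 ≥ base, so the credit is $0.
Veteran's Credit: $234,200 is at or above $215,400, so the credit is $0.
Total: $12,622 + $0 + $0 = $12,622.

$12,622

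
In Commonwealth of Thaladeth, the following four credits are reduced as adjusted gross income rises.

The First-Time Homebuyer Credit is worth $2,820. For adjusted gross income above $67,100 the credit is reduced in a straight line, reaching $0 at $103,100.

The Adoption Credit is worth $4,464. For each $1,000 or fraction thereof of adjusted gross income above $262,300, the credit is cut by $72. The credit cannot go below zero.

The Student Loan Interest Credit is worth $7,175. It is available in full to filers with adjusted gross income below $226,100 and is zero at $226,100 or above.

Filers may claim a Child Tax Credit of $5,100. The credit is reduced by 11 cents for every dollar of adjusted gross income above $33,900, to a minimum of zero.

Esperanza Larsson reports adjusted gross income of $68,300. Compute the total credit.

$15,681

First-Time Homebuyer Credit: $68,300 is $1,200 into a $36,000 phase-out range, leaving 34,800/36,000 of the credit: $2,820 × 34,800/36,000 = $2,726.
Adoption Credit: $68,300 is at or below the $262,300 threshold, so the full $4,464 applies.
Student Loan Interest Credit: $68,300 is below the $226,100 cutoff, so the full $7,175 applies.
Child Tax Credit: 11% of the $34,400 excess over $33,900 is $3,784; credit = $5,100 − $3,784 = $1,316.
Total: $2,726 + $4,464 + $7,175 + $1,316 = $15,681.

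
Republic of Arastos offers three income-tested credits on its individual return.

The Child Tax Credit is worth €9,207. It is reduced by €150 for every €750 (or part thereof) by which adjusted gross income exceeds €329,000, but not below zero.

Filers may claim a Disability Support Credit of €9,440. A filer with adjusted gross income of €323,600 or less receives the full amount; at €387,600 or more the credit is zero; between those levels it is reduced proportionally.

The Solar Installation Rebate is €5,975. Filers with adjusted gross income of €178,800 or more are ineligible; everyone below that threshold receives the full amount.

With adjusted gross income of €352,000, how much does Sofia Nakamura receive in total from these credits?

€9,808

Child Tax Credit: income exceeds €329,000 by €23,000, which is 31 full-or-partial €750 increments; reduction = 31 × €150 = €4,650, leaving €4,557.
Disability Support Credit: €352,000 is €28,400 into a €64,000 phase-out range, leaving 35,600/64,000 of the credit: €9,440 × 35,600/64,000 = €5,251.
Solar Installation Rebate: €352,000 meets or exceeds the €178,800 cutoff, so the credit is €0.
Total: €4,557 + €5,251 + €0 = €9,808.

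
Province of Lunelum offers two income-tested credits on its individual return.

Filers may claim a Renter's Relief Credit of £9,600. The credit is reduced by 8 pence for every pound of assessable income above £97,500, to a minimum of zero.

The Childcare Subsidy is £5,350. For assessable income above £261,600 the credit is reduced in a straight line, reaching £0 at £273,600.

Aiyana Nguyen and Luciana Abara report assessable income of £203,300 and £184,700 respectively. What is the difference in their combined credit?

£1,488

Aiyana (£203,300): Renter's Relief Credit: 8% of the £105,800 excess over £97,500 is £8,464; credit = £9,600 − £8,464 = £1,136. Childcare Subsidy: £203,300 is at or below the £261,600 threshold, so the full £5,350 applies. total £1,136 + £5,350 = £6,486
Luciana (£184,700): Renter's Relief Credit: 8% of the £87,200 excess over £97,500 is £6,976; credit = £9,600 − £6,976 = £2,624. Childcare Subsidy: £184,700 is at or below the £261,600 threshold, so the full £5,350 applies. total £2,624 + £5,350 = £7,974
Difference: |£6,486 − £7,974| = £1,488.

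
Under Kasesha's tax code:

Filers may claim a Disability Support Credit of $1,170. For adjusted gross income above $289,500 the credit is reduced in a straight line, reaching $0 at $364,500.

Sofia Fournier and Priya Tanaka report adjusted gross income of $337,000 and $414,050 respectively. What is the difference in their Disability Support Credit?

$429

Sofia ($337,000): Disability Support Credit: $337,000 is $47,500 into a $75,000 phase-out range, leaving 27,500/75,000 of the credit: $1,170 × 27,500/75,000 = $429.
Priya ($414,050): Disability Support Credit: $414,050 is at or above $364,500, so the credit is $0.
Difference: |$429 − $0| = $429.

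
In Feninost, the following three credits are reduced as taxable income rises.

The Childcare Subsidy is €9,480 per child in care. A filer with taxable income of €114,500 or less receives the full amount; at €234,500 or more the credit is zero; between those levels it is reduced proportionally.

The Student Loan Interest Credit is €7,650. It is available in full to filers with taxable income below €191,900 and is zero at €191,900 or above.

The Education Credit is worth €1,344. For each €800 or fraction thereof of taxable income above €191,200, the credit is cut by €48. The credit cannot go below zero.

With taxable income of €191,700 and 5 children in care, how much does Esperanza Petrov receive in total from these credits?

Childcare Subsidy: base = 5 × €9,480 = €47,400. €191,700 is €77,200 into a €120,000 phase-out range, leaving 42,800/120,000 of the credit: €47,400 × 42,800/120,000 = €16,906.
Student Loan Interest Credit: €191,700 is below the €191,900 cutoff, so the full €7,650 applies.
Education Credit: income exceeds €191,200 by €500, which is 1 full-or-partial €800 increment; reduction = 1 × €48 = €48, leaving €1,296.
Total: €16,906 + €7,650 + €1,296 = €25,852.

€25,852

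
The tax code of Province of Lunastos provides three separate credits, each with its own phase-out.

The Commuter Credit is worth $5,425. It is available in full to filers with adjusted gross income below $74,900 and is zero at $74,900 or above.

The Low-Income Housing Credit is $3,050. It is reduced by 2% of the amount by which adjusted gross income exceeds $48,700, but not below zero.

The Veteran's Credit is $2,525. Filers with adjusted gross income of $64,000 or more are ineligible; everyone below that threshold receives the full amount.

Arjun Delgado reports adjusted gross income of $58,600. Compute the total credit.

Commuter Credit: $58,600 is below the $74,900 cutoff, so the full $5,425 applies.
Low-Income Housing Credit: 2% of the $9,900 excess over $48,700 is $198; credit = $3,050 − $198 = $2,852.
Veteran's Credit: $58,600 is below the $64,000 cutoff, so the full $2,525 applies.
Total: $5,425 + $2,852 + $2,525 = $10,802.

$10,802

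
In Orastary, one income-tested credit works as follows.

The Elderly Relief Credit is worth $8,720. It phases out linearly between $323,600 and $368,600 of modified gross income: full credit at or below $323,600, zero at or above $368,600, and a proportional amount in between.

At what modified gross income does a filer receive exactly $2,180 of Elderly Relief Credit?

$2,180 is 2,180/8,720 of the full $8,720, so 6,540/8,720 of the $45,000 range has been used: income = $323,600 + $45,000 × 6,540/8,720 = $357,350.

$357,350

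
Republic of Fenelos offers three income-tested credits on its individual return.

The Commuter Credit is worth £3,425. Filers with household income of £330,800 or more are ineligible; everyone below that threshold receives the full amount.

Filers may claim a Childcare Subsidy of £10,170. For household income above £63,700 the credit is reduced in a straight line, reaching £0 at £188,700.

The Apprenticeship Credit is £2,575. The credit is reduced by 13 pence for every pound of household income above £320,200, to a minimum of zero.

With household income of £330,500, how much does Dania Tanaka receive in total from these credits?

Commuter Credit: £330,500 is below the £330,800 cutoff, so the full £3,425 applies.
Childcare Subsidy: £330,500 is at or above £188,700, so the credit is £0.
Apprenticeship Credit: 13% of the £10,300 excess over £320,200 is £1,339; credit = £2,575 − £1,339 = £1,236.
Total: £3,425 + £0 + £1,236 = £4,661.

£4,661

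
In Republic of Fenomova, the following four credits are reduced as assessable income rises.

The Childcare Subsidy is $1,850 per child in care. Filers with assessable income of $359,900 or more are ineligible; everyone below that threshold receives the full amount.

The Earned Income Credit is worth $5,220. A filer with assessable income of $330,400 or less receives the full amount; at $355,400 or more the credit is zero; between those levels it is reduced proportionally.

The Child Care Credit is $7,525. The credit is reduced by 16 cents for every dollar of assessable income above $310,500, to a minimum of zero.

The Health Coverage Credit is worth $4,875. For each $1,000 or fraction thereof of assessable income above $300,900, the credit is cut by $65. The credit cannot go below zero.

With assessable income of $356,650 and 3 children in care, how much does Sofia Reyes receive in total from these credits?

Childcare Subsidy: base = 3 × $1,850 = $5,550. $356,650 is below the $359,900 cutoff, so the full $5,550 applies.
Earned Income Credit: $356,650 is at or above $355,400, so the credit is $0.
Child Care Credit: 16% of the $46,150 excess over $310,500 is $7,384; credit = $7,525 − $7,384 = $141.
Health Coverage Credit: income exceeds $300,900 by $55,750, which is 56 full-or-partial $1,000 increments; reduction = 56 × $65 = $3,640, leaving $1,235.
Total: $5,550 + $0 + $141 + $1,235 = $6,926.

$6,926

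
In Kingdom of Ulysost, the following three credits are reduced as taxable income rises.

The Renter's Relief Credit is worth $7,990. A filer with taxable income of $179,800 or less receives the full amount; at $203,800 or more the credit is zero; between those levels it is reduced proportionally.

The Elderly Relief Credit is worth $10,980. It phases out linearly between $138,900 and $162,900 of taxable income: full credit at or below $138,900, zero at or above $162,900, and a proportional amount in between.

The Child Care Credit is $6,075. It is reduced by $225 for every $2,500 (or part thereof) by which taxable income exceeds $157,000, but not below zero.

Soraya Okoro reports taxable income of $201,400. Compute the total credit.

$2,824

Renter's Relief Credit: $201,400 is $21,600 into a $24,000 phase-out range, leaving 2,400/24,000 of the credit: $7,990 × 2,400/24,000 = $799.
Elderly Relief Credit: $201,400 is at or above $162,900, so the credit is $0.
Child Care Credit: income exceeds $157,000 by $44,400, which is 18 full-or-partial $2,500 increments; reduction = 18 × $225 = $4,050, leaving $2,025.
Total: $799 + $0 + $2,025 = $2,824.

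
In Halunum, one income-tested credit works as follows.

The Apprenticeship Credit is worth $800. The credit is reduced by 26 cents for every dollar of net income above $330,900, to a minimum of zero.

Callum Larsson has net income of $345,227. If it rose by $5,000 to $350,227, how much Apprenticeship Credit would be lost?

$0

At $345,227 — 26% of the $14,327 excess over $330,900 is $3,725.02 ≥ base, so the credit is $0.
At $350,227 — 26% of the $19,327 excess over $330,900 is $5,025.02 ≥ base, so the credit is $0.
Lost: $0 − $0 = $0.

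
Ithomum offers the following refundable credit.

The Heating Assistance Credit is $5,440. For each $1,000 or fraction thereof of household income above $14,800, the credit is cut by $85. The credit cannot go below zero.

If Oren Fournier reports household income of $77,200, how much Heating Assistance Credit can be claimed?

$85

Heating Assistance Credit: income exceeds $14,800 by $62,400, which is 63 full-or-partial $1,000 increments; reduction = 63 × $85 = $5,355, leaving $85.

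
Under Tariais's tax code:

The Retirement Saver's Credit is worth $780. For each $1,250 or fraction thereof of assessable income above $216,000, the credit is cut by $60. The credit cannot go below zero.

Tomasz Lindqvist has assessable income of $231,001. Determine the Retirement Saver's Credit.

Retirement Saver's Credit: income exceeds $216,000 by $15,001 → 13 increments × $60 = $780 ≥ base, so the credit is $0.

$0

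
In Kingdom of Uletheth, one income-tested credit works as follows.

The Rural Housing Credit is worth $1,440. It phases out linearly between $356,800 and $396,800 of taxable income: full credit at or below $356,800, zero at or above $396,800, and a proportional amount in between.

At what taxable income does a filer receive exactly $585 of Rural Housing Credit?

$585 is 585/1,440 of the full $1,440, so 855/1,440 of the $40,000 range has been used: income = $356,800 + $40,000 × 855/1,440 = $380,550.

$380,550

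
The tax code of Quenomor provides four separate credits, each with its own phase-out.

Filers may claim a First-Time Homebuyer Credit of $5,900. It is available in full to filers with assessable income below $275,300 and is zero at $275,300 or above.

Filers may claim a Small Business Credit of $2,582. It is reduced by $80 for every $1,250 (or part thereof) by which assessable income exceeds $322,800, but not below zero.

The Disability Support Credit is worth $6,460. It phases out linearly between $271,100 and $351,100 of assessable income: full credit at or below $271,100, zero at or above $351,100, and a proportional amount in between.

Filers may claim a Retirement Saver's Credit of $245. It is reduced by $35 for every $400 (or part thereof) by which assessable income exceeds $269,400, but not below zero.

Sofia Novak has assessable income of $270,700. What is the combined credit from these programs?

First-Time Homebuyer Credit: $270,700 is below the $275,300 cutoff, so the full $5,900 applies.
Small Business Credit: $270,700 is at or below the $322,800 threshold, so the full $2,582 applies.
Disability Support Credit: $270,700 is at or below the $271,100 threshold, so the full $6,460 applies.
Retirement Saver's Credit: income exceeds $269,400 by $1,300, which is 4 full-or-partial $400 increments; reduction = 4 × $35 = $140, leaving $105.
Total: $5,900 + $2,582 + $6,460 + $105 = $15,047.

$15,047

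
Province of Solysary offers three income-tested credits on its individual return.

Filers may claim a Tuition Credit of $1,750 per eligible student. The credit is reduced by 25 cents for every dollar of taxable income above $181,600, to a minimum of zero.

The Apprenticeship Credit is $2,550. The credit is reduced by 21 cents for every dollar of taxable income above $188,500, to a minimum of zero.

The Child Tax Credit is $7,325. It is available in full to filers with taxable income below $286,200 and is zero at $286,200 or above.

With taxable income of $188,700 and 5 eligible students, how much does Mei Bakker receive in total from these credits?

$16,808

Tuition Credit: base = 5 × $1,750 = $8,750. 25% of the $7,100 excess over $181,600 is $1,775; credit = $8,750 − $1,775 = $6,975.
Apprenticeship Credit: 21% of the $200 excess over $188,500 is $42; credit = $2,550 − $42 = $2,508.
Child Tax Credit: $188,700 is below the $286,200 cutoff, so the full $7,325 applies.
Total: $6,975 + $2,508 + $7,325 = $16,808.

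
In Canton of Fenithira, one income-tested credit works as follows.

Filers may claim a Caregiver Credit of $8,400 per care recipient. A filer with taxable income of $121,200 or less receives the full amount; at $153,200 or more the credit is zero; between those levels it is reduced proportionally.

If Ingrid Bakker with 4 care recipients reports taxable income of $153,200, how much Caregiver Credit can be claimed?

$0

Caregiver Credit: base = 4 × $8,400 = $33,600. $153,200 is at or above $153,200, so the credit is $0.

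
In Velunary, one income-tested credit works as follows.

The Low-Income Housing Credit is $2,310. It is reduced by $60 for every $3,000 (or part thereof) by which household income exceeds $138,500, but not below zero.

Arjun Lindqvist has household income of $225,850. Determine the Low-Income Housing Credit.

$510

Low-Income Housing Credit: income exceeds $138,500 by $87,350, which is 30 full-or-partial $3,000 increments; reduction = 30 × $60 = $1,800, leaving $510.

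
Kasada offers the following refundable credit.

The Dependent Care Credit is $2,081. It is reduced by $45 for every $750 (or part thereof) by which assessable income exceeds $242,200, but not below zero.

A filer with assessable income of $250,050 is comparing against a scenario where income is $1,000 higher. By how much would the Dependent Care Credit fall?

$45

At $250,050 — income exceeds $242,200 by $7,850, which is 11 full-or-partial $750 increments; reduction = 11 × $45 = $495, leaving $1,586.
At $251,050 — income exceeds $242,200 by $8,850, which is 12 full-or-partial $750 increments; reduction = 12 × $45 = $540, leaving $1,541.
Lost: $1,586 − $1,541 = $45.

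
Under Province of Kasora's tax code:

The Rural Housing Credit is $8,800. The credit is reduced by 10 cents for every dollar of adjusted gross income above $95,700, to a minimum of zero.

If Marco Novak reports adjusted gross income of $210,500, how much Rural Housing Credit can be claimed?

Rural Housing Credit: 10% of the $114,800 excess over $95,700 is $11,480 ≥ base, so the credit is $0.

$0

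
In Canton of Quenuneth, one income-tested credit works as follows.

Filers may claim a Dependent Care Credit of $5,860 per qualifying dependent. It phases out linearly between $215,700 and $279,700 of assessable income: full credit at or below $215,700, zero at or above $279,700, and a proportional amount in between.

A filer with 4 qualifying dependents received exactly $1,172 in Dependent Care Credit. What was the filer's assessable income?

$276,500

Full credit = 4 × $5,860 = $23,440.
$1,172 is 1,172/23,440 of the full $23,440, so 22,268/23,440 of the $64,000 range has been used: income = $215,700 + $64,000 × 22,268/23,440 = $276,500.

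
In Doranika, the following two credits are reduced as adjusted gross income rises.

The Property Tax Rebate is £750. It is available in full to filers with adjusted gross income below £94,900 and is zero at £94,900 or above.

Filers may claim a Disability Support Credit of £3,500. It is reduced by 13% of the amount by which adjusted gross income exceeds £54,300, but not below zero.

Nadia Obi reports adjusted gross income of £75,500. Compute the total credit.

£1,494

Property Tax Rebate: £75,500 is below the £94,900 cutoff, so the full £750 applies.
Disability Support Credit: 13% of the £21,200 excess over £54,300 is £2,756; credit = £3,500 − £2,756 = £744.
Total: £750 + £744 = £1,494.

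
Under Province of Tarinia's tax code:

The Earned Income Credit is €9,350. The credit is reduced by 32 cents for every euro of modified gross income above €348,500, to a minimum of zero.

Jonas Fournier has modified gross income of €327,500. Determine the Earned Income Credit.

Earned Income Credit: €327,500 is at or below the €348,500 threshold, so the full €9,350 applies.

€9,350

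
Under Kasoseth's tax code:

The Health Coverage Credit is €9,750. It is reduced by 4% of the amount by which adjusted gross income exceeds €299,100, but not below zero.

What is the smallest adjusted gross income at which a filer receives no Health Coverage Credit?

The credit falls by 4% of each euro above €299,100, so it reaches zero when the excess is €9,750 / 4% = €243,750: income = €299,100 + €243,750 = €542,850.

€542,850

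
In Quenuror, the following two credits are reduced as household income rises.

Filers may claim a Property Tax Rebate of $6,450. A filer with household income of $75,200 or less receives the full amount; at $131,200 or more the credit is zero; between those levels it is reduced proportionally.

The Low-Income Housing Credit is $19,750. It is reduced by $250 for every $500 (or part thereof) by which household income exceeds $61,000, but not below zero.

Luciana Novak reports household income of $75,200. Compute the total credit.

$18,950

Property Tax Rebate: $75,200 is at or below the $75,200 threshold, so the full $6,450 applies.
Low-Income Housing Credit: income exceeds $61,000 by $14,200, which is 29 full-or-partial $500 increments; reduction = 29 × $250 = $7,250, leaving $12,500.
Total: $6,450 + $12,500 = $18,950.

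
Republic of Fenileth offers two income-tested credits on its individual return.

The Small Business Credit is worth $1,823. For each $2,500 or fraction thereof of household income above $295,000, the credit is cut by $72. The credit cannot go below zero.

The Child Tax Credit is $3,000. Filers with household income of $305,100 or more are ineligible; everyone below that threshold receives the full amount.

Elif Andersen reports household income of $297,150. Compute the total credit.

$4,751

Small Business Credit: income exceeds $295,000 by $2,150, which is 1 full-or-partial $2,500 increment; reduction = 1 × $72 = $72, leaving $1,751.
Child Tax Credit: $297,150 is below the $305,100 cutoff, so the full $3,000 applies.
Total: $1,751 + $3,000 = $4,751.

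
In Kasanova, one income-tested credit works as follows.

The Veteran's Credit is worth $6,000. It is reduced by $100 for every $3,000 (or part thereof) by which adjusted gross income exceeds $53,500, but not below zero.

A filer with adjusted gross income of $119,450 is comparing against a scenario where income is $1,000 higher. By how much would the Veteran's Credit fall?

$100

At $119,450 — income exceeds $53,500 by $65,950, which is 22 full-or-partial $3,000 increments; reduction = 22 × $100 = $2,200, leaving $3,800.
At $120,450 — income exceeds $53,500 by $66,950, which is 23 full-or-partial $3,000 increments; reduction = 23 × $100 = $2,300, leaving $3,700.
Lost: $3,800 − $3,700 = $100.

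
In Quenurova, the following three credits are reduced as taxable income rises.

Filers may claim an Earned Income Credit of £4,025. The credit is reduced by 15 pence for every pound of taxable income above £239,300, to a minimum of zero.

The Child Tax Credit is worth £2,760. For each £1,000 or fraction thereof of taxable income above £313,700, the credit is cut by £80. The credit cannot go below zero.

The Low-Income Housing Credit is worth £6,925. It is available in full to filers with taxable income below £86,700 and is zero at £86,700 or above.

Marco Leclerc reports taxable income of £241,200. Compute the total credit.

£6,500

Earned Income Credit: 15% of the £1,900 excess over £239,300 is £285; credit = £4,025 − £285 = £3,740.
Child Tax Credit: £241,200 is at or below the £313,700 threshold, so the full £2,760 applies.
Low-Income Housing Credit: £241,200 meets or exceeds the £86,700 cutoff, so the credit is £0.
Total: £3,740 + £2,760 + £0 = £6,500.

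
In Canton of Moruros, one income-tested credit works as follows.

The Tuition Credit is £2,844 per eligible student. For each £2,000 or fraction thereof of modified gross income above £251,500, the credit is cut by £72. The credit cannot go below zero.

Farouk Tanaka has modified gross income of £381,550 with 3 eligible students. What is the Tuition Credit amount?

£3,780

Tuition Credit: base = 3 × £2,844 = £8,532. income exceeds £251,500 by £130,050, which is 66 full-or-partial £2,000 increments; reduction = 66 × £72 = £4,752, leaving £3,780.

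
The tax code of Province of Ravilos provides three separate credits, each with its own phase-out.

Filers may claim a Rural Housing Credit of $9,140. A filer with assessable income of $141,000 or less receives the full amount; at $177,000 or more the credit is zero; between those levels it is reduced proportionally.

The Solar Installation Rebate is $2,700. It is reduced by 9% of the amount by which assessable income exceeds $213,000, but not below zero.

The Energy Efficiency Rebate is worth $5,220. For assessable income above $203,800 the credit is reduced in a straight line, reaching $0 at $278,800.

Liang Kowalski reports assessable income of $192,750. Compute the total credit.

$7,920

Rural Housing Credit: $192,750 is at or above $177,000, so the credit is $0.
Solar Installation Rebate: $192,750 is at or below the $213,000 threshold, so the full $2,700 applies.
Energy Efficiency Rebate: $192,750 is at or below the $203,800 threshold, so the full $5,220 applies.
Total: $0 + $2,700 + $5,220 = $7,920.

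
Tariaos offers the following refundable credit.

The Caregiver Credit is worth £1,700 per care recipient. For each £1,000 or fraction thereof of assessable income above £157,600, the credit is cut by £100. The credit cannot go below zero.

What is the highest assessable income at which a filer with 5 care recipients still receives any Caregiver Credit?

£241,600

Full credit = 5 × £1,700 = £8,500.
After 84 increments the reduction is 84 × £100 = £8,400, leaving £100; one more increment wipes it out. Increment 84 ends at excess 84 × £1,000 = £84,000, so the highest qualifying income is £157,600 + £84,000 = £241,600.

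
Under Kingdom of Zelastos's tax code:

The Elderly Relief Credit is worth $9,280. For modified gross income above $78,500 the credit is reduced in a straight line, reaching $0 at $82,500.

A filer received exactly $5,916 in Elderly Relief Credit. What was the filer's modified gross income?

$79,950

$5,916 is 5,916/9,280 of the full $9,280, so 3,364/9,280 of the $4,000 range has been used: income = $78,500 + $4,000 × 3,364/9,280 = $79,950.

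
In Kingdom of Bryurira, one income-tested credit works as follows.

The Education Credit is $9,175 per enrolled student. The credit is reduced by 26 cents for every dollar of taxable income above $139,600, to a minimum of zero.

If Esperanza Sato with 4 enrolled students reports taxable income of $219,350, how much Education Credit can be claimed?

$15,965

Education Credit: base = 4 × $9,175 = $36,700. 26% of the $79,750 excess over $139,600 is $20,735; credit = $36,700 − $20,735 = $15,965.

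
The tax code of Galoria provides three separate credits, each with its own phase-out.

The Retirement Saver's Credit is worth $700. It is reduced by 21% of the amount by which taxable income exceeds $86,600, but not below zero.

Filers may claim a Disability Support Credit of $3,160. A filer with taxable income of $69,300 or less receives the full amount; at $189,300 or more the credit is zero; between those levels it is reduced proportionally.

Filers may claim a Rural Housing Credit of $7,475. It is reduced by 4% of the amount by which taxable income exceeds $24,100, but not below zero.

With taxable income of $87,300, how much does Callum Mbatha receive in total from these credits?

Retirement Saver's Credit: 21% of the $700 excess over $86,600 is $147; credit = $700 − $147 = $553.
Disability Support Credit: $87,300 is $18,000 into a $120,000 phase-out range, leaving 102,000/120,000 of the credit: $3,160 × 102,000/120,000 = $2,686.
Rural Housing Credit: 4% of the $63,200 excess over $24,100 is $2,528; credit = $7,475 − $2,528 = $4,947.
Total: $553 + $2,686 + $4,947 = $8,186.

$8,186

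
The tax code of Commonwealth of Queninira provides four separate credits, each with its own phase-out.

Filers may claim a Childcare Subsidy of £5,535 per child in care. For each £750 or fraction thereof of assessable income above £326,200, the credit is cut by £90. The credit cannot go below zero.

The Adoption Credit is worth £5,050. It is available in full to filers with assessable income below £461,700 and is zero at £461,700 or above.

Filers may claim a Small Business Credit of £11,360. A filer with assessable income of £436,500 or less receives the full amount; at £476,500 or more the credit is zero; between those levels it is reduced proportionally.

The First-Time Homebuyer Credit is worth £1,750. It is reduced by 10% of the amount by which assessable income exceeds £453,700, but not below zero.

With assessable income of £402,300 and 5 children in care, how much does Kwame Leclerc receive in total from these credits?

Childcare Subsidy: base = 5 × £5,535 = £27,675. income exceeds £326,200 by £76,100, which is 102 full-or-partial £750 increments; reduction = 102 × £90 = £9,180, leaving £18,495.
Adoption Credit: £402,300 is below the £461,700 cutoff, so the full £5,050 applies.
Small Business Credit: £402,300 is at or below the £436,500 threshold, so the full £11,360 applies.
First-Time Homebuyer Credit: £402,300 is at or below the £453,700 threshold, so the full £1,750 applies.
Total: £18,495 + £5,050 + £11,360 + £1,750 = £36,655.

£36,655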